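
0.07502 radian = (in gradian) 4.776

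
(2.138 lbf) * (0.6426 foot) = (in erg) 1.863e+07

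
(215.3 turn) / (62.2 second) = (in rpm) 207.7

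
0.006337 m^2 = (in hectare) 6.337e-07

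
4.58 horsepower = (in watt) 3415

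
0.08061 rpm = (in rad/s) 0.008441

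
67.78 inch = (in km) 0.001722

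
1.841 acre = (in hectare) 0.745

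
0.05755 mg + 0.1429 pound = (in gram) 64.82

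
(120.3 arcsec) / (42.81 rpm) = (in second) 0.0001301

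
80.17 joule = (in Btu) 0.07599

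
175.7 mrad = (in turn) 0.02796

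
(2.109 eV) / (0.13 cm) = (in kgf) 2.65e-17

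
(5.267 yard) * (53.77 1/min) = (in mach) 0.01268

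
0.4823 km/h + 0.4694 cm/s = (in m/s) 0.1387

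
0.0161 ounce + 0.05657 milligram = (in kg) 0.0004565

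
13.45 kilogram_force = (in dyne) 1.319e+07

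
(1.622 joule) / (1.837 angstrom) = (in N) 8.83e+09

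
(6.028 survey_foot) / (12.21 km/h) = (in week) 8.957e-07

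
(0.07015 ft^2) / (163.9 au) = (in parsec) 8.614e-33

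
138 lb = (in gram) 6.26e+04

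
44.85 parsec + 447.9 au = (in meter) 1.384e+18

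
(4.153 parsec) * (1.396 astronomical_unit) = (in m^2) 2.676e+28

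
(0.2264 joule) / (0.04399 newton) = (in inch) 202.6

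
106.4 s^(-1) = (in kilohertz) 0.1064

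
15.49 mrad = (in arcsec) 3195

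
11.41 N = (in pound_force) 2.565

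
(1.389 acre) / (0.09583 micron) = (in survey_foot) 1.924e+11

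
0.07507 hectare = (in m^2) 750.7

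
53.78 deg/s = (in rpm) 8.963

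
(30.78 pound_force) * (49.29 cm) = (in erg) 6.749e+08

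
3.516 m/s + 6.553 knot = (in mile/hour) 15.41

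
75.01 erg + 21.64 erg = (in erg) 96.65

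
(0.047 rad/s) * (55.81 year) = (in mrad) 8.272e+10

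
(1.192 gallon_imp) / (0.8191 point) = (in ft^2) 201.9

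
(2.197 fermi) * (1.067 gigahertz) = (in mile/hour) 5.244e-06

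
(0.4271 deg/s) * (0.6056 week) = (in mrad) 2.73e+06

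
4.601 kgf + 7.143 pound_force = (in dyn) 7.689e+06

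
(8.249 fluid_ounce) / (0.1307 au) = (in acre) 3.083e-18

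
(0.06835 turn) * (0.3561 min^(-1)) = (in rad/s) 0.002549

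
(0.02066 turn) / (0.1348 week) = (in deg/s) 9.123e-05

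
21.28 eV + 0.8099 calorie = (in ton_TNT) 8.099e-10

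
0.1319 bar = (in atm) 0.1302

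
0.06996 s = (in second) 0.06996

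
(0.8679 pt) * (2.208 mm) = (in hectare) 6.76e-11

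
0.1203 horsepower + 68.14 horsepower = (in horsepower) 68.26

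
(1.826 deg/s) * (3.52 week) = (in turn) 1.08e+04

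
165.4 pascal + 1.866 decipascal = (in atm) 0.001634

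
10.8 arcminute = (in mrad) 3.142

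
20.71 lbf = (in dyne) 9.212e+06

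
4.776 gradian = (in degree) 4.298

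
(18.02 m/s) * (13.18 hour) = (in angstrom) 8.55e+15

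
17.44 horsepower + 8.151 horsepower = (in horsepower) 25.59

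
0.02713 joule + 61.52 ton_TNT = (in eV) 1.607e+30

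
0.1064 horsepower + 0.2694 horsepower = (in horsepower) 0.3758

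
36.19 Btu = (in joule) 3.818e+04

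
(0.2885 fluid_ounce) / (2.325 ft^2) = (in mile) 2.454e-08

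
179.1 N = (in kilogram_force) 18.26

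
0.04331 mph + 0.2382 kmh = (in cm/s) 8.553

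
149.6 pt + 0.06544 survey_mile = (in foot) 345.7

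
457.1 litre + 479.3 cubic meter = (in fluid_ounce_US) 1.622e+07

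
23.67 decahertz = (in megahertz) 0.0002367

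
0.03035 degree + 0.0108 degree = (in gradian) 0.04572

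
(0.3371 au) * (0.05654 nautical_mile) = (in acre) 1.305e+09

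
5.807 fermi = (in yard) 6.351e-15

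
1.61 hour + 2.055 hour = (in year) 0.0004184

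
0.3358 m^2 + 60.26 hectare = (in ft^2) 6.486e+06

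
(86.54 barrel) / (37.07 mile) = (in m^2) 0.0002306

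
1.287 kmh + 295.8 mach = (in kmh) 3.626e+05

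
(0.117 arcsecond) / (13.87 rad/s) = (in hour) 1.136e-11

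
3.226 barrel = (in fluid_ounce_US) 1.734e+04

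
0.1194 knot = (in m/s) 0.06142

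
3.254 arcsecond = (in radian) 1.578e-05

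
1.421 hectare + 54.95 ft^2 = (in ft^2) 1.53e+05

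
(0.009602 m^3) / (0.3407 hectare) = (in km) 2.818e-09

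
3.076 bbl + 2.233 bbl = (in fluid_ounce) 2.854e+04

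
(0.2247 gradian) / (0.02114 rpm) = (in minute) 0.02657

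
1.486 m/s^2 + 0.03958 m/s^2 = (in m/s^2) 1.526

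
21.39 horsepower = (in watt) 1.595e+04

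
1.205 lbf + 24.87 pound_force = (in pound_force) 26.07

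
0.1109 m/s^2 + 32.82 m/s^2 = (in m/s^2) 32.93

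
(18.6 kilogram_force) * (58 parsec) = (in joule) 3.264e+20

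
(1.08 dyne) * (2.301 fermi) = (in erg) 2.485e-13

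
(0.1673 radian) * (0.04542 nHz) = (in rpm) 7.256e-11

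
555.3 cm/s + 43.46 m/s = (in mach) 0.1439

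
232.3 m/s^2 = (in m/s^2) 232.3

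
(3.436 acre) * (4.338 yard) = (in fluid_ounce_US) 1.865e+09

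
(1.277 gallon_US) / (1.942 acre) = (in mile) 3.822e-10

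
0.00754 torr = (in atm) 9.921e-06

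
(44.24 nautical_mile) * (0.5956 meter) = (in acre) 12.06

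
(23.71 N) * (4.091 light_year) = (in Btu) 8.698e+14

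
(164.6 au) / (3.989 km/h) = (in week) 3.674e+07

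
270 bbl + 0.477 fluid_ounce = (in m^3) 42.93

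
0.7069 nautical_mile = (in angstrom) 1.309e+13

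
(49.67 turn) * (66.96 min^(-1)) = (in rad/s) 348.3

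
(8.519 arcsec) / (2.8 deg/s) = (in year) 2.68e-11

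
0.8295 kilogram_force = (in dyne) 8.135e+05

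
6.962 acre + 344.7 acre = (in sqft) 1.532e+07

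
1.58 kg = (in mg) 1.58e+06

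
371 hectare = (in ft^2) 3.993e+07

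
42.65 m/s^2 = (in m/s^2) 42.65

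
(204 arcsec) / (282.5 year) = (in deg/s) 6.361e-12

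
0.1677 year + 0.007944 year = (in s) 5.539e+06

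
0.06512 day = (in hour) 1.563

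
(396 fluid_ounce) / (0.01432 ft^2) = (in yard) 9.627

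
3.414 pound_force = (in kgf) 1.549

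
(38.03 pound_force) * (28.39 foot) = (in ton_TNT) 3.499e-07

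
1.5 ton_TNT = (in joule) 6.276e+09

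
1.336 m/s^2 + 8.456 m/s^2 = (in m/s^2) 9.792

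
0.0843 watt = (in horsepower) 0.000113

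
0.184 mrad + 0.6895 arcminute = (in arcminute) 1.322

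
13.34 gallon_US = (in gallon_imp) 11.11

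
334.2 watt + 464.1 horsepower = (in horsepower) 464.5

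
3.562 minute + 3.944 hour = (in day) 0.1668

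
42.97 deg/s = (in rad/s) 0.75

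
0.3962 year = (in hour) 3471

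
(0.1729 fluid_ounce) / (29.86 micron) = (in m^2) 0.1712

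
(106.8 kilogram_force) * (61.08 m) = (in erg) 6.397e+11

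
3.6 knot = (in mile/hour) 4.143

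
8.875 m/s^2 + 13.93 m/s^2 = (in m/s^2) 22.8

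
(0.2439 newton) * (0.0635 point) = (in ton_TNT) 1.306e-15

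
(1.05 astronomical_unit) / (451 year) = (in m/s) 11.04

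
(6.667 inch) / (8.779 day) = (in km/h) 8.037e-07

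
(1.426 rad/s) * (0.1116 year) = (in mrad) 5.019e+09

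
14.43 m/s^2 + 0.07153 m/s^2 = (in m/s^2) 14.5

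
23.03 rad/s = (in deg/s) 1320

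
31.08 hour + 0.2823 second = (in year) 0.003548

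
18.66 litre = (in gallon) 4.929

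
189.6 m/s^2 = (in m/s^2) 189.6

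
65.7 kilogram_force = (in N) 644.3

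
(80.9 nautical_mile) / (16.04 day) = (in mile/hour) 0.2418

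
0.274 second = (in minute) 0.004567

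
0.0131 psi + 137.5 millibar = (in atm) 0.1366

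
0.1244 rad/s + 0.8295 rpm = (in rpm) 2.017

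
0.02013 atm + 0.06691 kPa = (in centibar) 2.107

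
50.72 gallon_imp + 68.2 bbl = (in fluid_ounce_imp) 3.897e+05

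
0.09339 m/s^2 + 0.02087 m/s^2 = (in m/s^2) 0.1143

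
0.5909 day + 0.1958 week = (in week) 0.2802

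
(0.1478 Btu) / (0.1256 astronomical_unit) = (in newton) 8.299e-09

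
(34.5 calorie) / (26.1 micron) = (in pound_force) 1.243e+06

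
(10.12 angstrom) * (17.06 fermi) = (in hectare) 1.726e-27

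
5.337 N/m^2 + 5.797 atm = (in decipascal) 5.874e+06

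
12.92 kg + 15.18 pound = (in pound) 43.66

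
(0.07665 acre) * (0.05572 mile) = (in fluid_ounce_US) 9.406e+08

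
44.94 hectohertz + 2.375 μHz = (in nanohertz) 4.494e+12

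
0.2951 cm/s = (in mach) 8.667e-06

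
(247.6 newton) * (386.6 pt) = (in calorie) 8.071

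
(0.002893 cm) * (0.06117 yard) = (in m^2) 1.618e-06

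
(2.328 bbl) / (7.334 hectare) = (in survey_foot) 1.656e-05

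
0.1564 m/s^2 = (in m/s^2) 0.1564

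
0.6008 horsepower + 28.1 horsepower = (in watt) 2.14e+04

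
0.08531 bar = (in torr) 63.99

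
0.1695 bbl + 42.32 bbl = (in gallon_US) 1785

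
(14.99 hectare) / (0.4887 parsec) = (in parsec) 3.222e-28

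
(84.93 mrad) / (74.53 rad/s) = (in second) 0.00114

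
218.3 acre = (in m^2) 8.834e+05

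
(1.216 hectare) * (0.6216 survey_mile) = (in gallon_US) 3.214e+09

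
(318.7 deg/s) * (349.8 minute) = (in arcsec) 2.408e+10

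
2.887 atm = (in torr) 2194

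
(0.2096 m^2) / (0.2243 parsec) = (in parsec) 9.814e-34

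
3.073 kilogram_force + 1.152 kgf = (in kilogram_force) 4.225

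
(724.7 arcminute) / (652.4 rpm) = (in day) 3.571e-08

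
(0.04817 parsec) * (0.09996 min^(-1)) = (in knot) 4.814e+12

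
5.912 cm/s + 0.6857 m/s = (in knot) 1.448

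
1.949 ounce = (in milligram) 5.525e+04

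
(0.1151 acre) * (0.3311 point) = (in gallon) 14.37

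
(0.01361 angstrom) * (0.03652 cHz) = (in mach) 1.46e-18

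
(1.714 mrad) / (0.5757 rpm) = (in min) 0.0004738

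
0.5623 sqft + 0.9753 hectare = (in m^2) 9753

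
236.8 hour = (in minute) 1.421e+04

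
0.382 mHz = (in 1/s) 0.000382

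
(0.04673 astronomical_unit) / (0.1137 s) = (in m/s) 6.148e+10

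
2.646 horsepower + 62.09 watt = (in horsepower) 2.729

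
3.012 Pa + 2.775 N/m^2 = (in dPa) 57.87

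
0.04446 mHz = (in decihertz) 0.0004446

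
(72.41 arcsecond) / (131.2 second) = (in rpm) 2.555e-05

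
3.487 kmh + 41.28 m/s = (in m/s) 42.25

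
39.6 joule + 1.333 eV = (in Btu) 0.03753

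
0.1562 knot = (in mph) 0.1798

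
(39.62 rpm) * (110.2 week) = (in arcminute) 9.506e+11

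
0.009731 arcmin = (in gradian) 0.0001802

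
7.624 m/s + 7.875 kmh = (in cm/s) 981.1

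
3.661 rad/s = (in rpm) 34.96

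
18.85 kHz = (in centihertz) 1.885e+06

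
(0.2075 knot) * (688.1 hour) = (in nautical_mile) 142.8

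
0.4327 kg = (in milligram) 4.327e+05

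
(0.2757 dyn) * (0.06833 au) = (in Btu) 26.71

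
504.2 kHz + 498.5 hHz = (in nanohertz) 5.54e+14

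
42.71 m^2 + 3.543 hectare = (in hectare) 3.547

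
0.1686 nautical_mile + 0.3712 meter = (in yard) 341.9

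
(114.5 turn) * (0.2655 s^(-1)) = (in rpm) 1824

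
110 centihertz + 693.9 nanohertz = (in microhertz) 1.1e+06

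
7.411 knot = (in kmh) 13.73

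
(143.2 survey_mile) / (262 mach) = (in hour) 0.0007176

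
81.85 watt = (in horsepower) 0.1098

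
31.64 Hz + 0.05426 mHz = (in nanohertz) 3.164e+10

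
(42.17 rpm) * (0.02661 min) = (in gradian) 448.9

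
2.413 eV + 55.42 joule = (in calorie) 13.25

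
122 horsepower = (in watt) 9.098e+04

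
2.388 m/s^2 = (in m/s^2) 2.388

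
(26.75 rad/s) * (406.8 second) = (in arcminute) 3.741e+07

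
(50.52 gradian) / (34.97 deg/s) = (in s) 1.3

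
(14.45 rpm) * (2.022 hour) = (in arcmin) 3.787e+07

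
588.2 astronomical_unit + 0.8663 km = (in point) 2.494e+17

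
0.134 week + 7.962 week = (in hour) 1360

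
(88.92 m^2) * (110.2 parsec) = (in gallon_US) 7.988e+22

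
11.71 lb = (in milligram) 5.312e+06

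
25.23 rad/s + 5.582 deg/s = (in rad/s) 25.33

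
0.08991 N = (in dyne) 8991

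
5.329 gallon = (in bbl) 0.1269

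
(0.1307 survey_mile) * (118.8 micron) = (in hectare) 2.499e-06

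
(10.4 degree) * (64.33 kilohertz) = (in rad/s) 1.168e+04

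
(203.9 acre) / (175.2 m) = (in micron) 4.71e+09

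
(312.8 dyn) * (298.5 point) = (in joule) 0.0003294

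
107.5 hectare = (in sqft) 1.157e+07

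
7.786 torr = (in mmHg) 7.786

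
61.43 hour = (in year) 0.007013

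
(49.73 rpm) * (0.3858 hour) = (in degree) 4.144e+05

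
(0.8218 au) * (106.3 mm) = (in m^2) 1.307e+10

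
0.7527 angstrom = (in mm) 7.527e-08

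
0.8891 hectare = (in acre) 2.197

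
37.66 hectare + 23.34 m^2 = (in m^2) 3.766e+05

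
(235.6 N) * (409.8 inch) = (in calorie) 586.1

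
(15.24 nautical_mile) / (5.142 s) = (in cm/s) 5.489e+05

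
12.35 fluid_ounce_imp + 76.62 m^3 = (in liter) 7.662e+04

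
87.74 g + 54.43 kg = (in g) 5.452e+04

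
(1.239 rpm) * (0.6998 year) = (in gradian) 1.823e+08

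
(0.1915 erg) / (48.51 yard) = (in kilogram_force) 4.402e-11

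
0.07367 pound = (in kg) 0.03342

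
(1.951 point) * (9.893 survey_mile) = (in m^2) 10.96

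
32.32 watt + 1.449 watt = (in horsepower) 0.04528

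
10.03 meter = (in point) 2.843e+04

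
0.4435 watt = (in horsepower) 0.0005947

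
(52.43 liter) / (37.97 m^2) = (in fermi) 1.381e+12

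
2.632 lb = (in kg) 1.194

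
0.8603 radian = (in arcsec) 1.774e+05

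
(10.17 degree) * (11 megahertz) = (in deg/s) 1.119e+08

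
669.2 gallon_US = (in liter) 2533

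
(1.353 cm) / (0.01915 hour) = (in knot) 0.0003815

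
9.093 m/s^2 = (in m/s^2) 9.093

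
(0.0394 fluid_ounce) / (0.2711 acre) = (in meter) 1.062e-09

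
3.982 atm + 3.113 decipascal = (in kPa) 403.5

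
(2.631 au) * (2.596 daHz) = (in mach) 3.001e+10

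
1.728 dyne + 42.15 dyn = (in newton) 0.0004388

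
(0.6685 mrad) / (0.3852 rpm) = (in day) 1.918e-07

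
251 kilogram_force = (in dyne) 2.461e+08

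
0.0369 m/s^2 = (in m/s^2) 0.0369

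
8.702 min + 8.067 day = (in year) 0.02212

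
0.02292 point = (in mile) 5.024e-09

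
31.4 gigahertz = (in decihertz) 3.14e+11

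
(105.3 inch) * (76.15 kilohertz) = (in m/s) 2.037e+05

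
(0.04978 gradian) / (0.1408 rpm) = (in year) 1.682e-09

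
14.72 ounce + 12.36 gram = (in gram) 429.7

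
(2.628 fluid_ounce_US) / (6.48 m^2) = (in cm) 0.001199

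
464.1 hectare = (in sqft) 4.996e+07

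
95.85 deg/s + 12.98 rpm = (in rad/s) 3.032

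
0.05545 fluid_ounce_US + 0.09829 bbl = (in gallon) 4.129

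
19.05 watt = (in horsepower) 0.02555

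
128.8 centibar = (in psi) 18.68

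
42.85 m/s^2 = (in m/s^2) 42.85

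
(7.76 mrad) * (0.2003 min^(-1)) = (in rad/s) 2.591e-05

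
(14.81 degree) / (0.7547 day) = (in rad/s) 3.964e-06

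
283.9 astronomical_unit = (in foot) 1.393e+14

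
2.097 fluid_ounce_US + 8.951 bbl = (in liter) 1423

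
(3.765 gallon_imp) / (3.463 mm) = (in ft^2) 53.2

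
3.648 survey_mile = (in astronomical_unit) 3.924e-08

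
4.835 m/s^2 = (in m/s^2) 4.835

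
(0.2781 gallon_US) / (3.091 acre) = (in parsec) 2.727e-24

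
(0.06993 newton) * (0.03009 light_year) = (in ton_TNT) 4758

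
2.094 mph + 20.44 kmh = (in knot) 12.86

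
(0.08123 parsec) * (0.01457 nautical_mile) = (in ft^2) 7.28e+17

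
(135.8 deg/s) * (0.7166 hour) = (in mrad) 6.114e+06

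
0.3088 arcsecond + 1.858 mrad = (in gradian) 0.1184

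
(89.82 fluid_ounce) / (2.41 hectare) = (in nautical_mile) 5.951e-11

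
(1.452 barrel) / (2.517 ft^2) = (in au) 6.599e-12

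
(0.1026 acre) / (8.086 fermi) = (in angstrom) 5.135e+26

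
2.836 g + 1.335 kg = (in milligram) 1.338e+06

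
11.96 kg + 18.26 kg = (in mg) 3.022e+07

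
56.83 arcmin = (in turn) 0.002631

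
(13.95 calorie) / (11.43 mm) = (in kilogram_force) 520.7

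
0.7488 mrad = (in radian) 0.0007488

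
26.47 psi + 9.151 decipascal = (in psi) 26.47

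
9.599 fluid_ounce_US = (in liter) 0.2839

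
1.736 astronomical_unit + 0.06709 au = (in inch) 1.062e+13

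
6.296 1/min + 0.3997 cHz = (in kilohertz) 0.0001089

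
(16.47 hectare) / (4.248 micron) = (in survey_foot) 1.272e+11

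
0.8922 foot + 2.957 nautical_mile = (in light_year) 5.789e-13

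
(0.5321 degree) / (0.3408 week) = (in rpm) 4.303e-07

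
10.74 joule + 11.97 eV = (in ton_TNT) 2.567e-09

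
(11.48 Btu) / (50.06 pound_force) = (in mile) 0.0338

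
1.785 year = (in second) 5.629e+07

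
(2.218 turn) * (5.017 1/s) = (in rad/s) 69.92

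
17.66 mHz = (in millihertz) 17.66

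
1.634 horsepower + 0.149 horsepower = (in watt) 1330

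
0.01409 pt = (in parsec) 1.611e-22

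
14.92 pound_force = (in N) 66.37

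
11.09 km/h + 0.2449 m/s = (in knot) 6.464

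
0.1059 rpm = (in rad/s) 0.01109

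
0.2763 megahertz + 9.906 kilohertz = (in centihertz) 2.862e+07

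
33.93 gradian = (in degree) 30.54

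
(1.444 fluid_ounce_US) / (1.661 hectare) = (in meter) 2.571e-09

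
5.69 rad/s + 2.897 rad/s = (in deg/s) 492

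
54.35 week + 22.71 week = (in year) 1.478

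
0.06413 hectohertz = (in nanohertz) 6.413e+09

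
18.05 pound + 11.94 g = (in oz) 289.2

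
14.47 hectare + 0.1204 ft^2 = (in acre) 35.76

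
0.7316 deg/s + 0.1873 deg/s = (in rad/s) 0.01604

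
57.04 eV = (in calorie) 2.184e-18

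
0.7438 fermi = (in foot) 2.44e-15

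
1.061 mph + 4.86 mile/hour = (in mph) 5.921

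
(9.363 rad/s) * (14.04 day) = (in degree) 6.508e+08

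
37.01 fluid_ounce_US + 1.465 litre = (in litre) 2.56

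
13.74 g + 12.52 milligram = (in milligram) 1.375e+04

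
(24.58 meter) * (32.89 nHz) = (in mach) 2.374e-09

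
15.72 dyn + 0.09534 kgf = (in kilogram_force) 0.09536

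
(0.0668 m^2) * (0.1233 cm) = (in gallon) 0.02176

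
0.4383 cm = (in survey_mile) 2.723e-06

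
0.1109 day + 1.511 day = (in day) 1.622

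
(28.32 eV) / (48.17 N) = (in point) 2.67e-16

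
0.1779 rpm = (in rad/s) 0.01863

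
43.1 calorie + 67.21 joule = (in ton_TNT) 5.916e-08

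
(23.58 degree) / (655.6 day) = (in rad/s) 7.266e-09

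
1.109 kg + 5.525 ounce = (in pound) 2.79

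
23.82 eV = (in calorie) 9.121e-19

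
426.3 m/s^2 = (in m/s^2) 426.3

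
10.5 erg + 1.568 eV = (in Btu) 9.952e-10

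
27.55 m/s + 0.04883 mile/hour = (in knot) 53.6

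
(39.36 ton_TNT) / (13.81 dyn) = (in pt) 3.38e+18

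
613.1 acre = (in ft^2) 2.671e+07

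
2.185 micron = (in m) 2.185e-06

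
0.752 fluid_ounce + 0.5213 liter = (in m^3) 0.0005435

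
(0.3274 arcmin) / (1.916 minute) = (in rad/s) 8.284e-07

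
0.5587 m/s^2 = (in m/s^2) 0.5587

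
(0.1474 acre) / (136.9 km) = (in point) 12.35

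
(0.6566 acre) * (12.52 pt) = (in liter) 1.174e+04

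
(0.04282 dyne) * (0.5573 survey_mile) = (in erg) 3840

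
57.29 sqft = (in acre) 0.001315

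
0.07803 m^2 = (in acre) 1.928e-05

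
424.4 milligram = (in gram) 0.4244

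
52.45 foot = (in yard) 17.48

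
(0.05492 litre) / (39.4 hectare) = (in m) 1.394e-10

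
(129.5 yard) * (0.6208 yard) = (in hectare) 0.006722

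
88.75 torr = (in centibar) 11.83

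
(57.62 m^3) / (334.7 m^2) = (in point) 488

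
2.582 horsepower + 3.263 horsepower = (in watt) 4359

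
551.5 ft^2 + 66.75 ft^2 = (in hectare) 0.005744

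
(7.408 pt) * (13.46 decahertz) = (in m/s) 0.3518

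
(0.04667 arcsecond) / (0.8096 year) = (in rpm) 8.463e-14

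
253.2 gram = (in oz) 8.931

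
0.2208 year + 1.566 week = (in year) 0.2508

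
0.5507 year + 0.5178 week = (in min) 2.947e+05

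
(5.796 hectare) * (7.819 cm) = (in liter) 4.532e+06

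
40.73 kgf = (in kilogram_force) 40.73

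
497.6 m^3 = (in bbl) 3130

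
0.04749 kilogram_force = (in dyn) 4.657e+04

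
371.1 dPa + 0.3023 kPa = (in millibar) 3.394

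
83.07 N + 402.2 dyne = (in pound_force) 18.68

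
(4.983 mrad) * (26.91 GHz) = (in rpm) 1.28e+09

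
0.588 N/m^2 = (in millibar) 0.00588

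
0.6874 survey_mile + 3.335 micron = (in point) 3.136e+06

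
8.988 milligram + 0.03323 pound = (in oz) 0.532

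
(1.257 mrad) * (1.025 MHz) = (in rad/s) 1288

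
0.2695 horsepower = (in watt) 201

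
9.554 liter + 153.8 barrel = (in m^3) 24.46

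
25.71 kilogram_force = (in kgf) 25.71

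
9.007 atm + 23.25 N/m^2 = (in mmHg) 6845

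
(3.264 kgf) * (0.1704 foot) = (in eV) 1.038e+19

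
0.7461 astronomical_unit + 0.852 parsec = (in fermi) 2.629e+31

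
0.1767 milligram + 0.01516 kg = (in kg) 0.01516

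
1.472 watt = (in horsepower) 0.001974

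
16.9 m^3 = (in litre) 1.69e+04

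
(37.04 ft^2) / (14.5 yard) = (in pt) 735.7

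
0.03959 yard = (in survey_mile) 2.249e-05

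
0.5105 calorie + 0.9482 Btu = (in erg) 1.003e+10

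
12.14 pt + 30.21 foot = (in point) 2.611e+04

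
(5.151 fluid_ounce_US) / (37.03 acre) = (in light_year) 1.074e-25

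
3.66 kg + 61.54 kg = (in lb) 143.7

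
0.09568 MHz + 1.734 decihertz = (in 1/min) 5.741e+06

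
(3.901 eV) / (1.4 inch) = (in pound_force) 3.951e-18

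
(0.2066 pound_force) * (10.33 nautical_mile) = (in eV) 1.097e+23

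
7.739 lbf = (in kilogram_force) 3.51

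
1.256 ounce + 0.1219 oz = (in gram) 39.06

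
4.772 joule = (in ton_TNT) 1.141e-09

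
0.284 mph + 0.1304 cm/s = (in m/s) 0.1283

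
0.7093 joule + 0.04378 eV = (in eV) 4.427e+18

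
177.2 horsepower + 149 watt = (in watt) 1.323e+05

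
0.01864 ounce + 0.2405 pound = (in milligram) 1.096e+05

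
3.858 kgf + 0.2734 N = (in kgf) 3.886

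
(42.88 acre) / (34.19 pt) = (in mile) 8940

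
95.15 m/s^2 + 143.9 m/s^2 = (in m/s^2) 239.1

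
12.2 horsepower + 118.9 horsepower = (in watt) 9.776e+04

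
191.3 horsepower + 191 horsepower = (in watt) 2.851e+05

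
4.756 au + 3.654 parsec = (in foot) 3.699e+17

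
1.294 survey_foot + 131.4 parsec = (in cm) 4.055e+20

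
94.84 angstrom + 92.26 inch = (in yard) 2.563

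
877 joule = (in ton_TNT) 2.096e-07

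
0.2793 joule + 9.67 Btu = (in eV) 6.368e+22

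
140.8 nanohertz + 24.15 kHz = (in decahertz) 2415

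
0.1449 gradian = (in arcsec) 469.5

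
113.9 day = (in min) 1.64e+05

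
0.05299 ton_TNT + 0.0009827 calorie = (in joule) 2.217e+08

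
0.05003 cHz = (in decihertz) 0.005003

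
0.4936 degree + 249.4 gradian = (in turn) 0.6249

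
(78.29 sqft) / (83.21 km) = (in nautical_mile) 4.72e-08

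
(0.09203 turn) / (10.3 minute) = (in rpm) 0.008935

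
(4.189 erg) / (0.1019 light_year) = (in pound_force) 9.768e-23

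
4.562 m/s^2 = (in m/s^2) 4.562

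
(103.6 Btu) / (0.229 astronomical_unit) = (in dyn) 0.3191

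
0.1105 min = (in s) 6.63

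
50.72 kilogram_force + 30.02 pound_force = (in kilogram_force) 64.34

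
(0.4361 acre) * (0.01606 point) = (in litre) 9.999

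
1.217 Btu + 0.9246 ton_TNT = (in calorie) 9.246e+08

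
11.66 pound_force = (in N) 51.87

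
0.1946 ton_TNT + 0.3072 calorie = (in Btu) 7.717e+05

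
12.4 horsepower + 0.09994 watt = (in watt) 9247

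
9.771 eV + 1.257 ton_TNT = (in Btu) 4.985e+06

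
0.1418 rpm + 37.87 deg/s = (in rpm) 6.453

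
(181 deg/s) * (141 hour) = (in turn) 2.552e+05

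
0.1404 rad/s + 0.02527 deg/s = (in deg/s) 8.07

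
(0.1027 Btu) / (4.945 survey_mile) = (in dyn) 1362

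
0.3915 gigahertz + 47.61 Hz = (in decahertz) 3.915e+07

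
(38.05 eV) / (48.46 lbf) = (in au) 1.89e-31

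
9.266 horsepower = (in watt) 6910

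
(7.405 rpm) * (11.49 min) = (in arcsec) 1.103e+08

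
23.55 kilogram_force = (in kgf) 23.55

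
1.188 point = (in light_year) 4.43e-20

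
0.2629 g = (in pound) 0.0005796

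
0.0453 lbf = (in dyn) 2.015e+04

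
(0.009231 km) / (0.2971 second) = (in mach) 0.09125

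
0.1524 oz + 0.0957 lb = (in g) 47.73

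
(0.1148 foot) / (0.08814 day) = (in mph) 1.028e-05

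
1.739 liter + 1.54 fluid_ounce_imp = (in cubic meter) 0.001783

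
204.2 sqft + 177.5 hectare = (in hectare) 177.5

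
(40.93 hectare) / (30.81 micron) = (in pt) 3.766e+13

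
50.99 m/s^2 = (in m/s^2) 50.99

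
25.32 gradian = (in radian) 0.3977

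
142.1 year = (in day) 5.187e+04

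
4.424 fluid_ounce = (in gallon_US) 0.03456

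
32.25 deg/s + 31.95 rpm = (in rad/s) 3.909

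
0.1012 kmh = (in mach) 8.256e-05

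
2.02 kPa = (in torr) 15.15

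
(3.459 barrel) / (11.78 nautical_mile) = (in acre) 6.229e-09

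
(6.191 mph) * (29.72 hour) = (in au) 1.979e-06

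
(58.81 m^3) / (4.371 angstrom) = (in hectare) 1.345e+07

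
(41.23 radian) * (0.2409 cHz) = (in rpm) 0.9485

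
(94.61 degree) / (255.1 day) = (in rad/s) 7.492e-08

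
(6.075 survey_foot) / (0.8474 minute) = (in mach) 0.000107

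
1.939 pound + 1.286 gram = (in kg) 0.8808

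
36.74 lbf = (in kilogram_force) 16.66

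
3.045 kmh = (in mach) 0.002484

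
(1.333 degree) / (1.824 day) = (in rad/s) 1.476e-07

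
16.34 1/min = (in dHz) 2.723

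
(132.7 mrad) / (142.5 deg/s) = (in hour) 1.482e-05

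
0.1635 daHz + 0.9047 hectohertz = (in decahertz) 9.21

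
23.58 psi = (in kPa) 162.6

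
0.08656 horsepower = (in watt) 64.55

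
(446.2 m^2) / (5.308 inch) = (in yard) 3619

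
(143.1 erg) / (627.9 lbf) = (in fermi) 5.123e+06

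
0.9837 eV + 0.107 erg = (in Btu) 1.014e-11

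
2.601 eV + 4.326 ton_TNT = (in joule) 1.81e+10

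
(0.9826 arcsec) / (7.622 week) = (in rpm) 9.868e-12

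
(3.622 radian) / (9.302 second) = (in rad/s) 0.3894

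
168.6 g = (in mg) 1.686e+05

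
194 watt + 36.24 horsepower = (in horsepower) 36.5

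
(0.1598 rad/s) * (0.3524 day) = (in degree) 2.788e+05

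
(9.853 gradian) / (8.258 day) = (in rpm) 2.071e-06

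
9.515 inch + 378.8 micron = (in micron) 2.421e+05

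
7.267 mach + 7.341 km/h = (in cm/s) 2.476e+05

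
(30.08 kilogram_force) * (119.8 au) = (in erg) 5.287e+22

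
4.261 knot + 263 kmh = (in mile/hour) 168.3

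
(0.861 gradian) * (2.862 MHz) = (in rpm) 3.696e+05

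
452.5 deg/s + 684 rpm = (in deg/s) 4556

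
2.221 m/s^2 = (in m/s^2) 2.221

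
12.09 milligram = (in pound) 2.665e-05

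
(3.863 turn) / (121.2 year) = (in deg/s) 3.638e-07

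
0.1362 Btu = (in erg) 1.437e+09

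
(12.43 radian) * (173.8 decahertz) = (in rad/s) 2.16e+04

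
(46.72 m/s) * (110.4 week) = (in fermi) 3.119e+24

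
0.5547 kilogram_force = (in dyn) 5.44e+05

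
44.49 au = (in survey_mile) 4.136e+09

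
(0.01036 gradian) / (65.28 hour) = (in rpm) 6.613e-09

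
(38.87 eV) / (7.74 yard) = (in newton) 8.799e-19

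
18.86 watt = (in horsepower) 0.02529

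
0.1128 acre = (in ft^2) 4914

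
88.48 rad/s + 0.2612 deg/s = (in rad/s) 88.48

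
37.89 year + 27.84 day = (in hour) 3.326e+05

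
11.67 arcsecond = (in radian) 5.658e-05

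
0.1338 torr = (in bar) 0.0001784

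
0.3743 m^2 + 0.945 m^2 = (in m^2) 1.319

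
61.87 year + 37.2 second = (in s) 1.951e+09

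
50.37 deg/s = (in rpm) 8.395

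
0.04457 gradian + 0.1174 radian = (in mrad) 118.1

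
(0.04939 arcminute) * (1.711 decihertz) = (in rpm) 2.347e-05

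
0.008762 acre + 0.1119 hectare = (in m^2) 1154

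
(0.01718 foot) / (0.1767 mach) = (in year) 2.76e-12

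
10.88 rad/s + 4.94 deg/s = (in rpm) 104.7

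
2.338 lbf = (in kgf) 1.06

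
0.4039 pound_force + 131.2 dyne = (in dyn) 1.798e+05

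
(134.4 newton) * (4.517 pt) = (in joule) 0.2142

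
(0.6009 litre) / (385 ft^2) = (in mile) 1.044e-08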